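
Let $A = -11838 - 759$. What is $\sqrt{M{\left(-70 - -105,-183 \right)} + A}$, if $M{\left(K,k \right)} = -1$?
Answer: $i \sqrt{12598} \approx 112.24 i$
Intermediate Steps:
$A = -12597$ ($A = -11838 - 759 = -12597$)
$\sqrt{M{\left(-70 - -105,-183 \right)} + A} = \sqrt{-1 - 12597} = \sqrt{-12598} = i \sqrt{12598}$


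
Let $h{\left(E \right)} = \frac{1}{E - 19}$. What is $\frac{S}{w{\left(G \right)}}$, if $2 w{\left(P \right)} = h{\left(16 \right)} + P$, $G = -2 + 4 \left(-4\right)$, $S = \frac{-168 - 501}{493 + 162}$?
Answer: $\frac{4014}{36025} \approx 0.11142$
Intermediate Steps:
$S = - \frac{669}{655} \approx -1.0214$
$h{\left(E \right)} = \frac{1}{-19 + E}$
$G = -18$ ($G = -2 - 16 = -18$)
$w{\left(P \right)} = - \frac{1}{6} + \frac{P}{2}$ ($w{\left(P \right)} = \frac{\frac{1}{-19 + 16} + P}{2} = \frac{\frac{1}{-3} + P}{2} = \frac{- \frac{1}{3} + P}{2} = - \frac{1}{6} + \frac{P}{2}$)
$\frac{S}{w{\left(G \right)}} = - \frac{669}{655 \left(- \frac{1}{6} + \frac{1}{2} \left(-18\right)\right)} = - \frac{669}{655 \left(- \frac{1}{6} - 9\right)} = - \frac{669}{655 \left(- \frac{55}{6}\right)} = \left(- \frac{669}{655}\right) \left(- \frac{6}{55}\right) = \frac{4014}{36025}$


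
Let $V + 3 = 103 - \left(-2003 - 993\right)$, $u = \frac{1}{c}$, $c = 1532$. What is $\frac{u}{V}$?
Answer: $\frac{1}{4743072} \approx 2.1083 \cdot 10^{-7}$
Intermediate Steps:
$u = \frac{1}{1532} \approx 0.00065274$
$V = 3096$ ($V = -3 + \left(103 - \left(-2003 - 993\right)\right) = -3 + \left(103 - -2996\right) = -3 + \left(103 + 2996\right) = -3 + 3099 = 3096$)
$\frac{u}{V} = \frac{1}{1532 \cdot 3096} = \frac{1}{1532} \cdot \frac{1}{3096} = \frac{1}{4743072}$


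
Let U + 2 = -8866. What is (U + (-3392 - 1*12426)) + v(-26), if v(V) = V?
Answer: -24712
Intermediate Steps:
U = -8868 (U = -2 - 8866 = -8868)
(U + (-3392 - 1*12426)) + v(-26) = (-8868 + (-3392 - 1*12426)) - 26 = (-8868 + (-3392 - 12426)) - 26 = (-8868 - 15818) - 26 = -24686 - 26 = -24712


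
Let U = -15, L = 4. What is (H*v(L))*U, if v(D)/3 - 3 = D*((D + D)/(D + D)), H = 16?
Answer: -5040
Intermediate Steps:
v(D) = 9 + 3*D (v(D) = 9 + 3*(D*((D + D)/(D + D))) = 9 + 3*(D*((2*D)/((2*D)))) = 9 + 3*(D*((2*D)*(1/(2*D)))) = 9 + 3*(D*1) = 9 + 3*D)
(H*v(L))*U = (16*(9 + 3*4))*(-15) = (16*(9 + 12))*(-15) = (16*21)*(-15) = 336*(-15) = -5040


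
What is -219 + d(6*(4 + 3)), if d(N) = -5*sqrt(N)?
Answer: -219 - 5*sqrt(42) ≈ -251.40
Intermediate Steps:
-219 + d(6*(4 + 3)) = -219 - 5*sqrt(6)*sqrt(4 + 3) = -219 - 5*sqrt(42)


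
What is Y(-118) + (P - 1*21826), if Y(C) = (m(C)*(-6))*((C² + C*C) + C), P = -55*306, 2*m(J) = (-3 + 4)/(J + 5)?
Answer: -4284938/113 ≈ -37920.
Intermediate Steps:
m(J) = 1/(2*(5 + J)) (m(J) = ((-3 + 4)/(J + 5))/2 = (1/(5 + J))/2 = 1/(2*(5 + J)))
P = -16830
Y(C) = -3*(C + 2*C²)/(5 + C) (Y(C) = ((1/(2*(5 + C)))*(-6))*((C² + C*C) + C) = (-3/(5 + C))*((C² + C²) + C) = (-3/(5 + C))*(2*C² + C) = (-3/(5 + C))*(C + 2*C²) = -3*(C + 2*C²)/(5 + C))
Y(-118) + (P - 1*21826) = -3*(-118)*(1 + 2*(-118))/(5 - 118) + (-16830 - 1*21826) = -3*(-118)*(1 - 236)/(-113) + (-16830 - 21826) = -3*(-118)*(-1/113)*(-235) - 38656 = 83190/113 - 38656 = -4284938/113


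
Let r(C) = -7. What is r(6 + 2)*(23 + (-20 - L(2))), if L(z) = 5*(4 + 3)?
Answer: 224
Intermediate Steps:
L(z) = 35 (L(z) = 5*7 = 35)
r(6 + 2)*(23 + (-20 - L(2))) = -7*(23 + (-20 - 1*35)) = -7*(23 + (-20 - 35)) = -7*(23 - 55) = -7*(-32) = 224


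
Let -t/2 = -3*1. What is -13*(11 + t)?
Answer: -221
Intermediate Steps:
t = 6 (t = -(-6) = -2*(-3) = 6)
-13*(11 + t) = -13*(11 + 6) = -13*17 = -221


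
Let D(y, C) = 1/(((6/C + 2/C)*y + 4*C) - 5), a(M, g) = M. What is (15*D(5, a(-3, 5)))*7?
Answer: -45/13 ≈ -3.4615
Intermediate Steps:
D(y, C) = 1/(-5 + 4*C + 8*y/C) (D(y, C) = 1/(((8/C)*y + 4*C) - 5) = 1/((8*y/C + 4*C) - 5) = 1/((4*C + 8*y/C) - 5) = 1/(-5 + 4*C + 8*y/C))
(15*D(5, a(-3, 5)))*7 = (15*(-3/(-5*(-3) + 4*(-3)² + 8*5)))*7 = (15*(-3/(15 + 4*9 + 40)))*7 = (15*(-3/(15 + 36 + 40)))*7 = (15*(-3/91))*7 = -45/91*7 = -45/13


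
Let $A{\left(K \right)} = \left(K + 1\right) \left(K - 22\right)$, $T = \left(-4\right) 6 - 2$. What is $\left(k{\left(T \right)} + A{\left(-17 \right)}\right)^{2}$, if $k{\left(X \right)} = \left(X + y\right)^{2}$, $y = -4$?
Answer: $2322576$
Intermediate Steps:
$T = -26$ ($T = -24 - 2 = -26$)
$A{\left(K \right)} = \left(1 + K\right) \left(-22 + K\right)$
$k{\left(X \right)} = \left(-4 + X\right)^{2}$ ($k{\left(X \right)} = \left(X - 4\right)^{2} = \left(-4 + X\right)^{2}$)
$\left(k{\left(T \right)} + A{\left(-17 \right)}\right)^{2} = \left(\left(-4 - 26\right)^{2} - \left(-335 - 289\right)\right)^{2} = \left(\left(-30\right)^{2} + \left(-22 + 289 + 357\right)\right)^{2} = \left(900 + 624\right)^{2} = 1524^{2} = 2322576$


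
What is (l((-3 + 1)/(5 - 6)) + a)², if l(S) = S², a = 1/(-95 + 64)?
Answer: 15129/961 ≈ 15.743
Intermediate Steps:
a = -1/31 (a = 1/(-31) = -1/31 ≈ -0.032258)
(l((-3 + 1)/(5 - 6)) + a)² = (((-3 + 1)/(5 - 6))² - 1/31)² = ((-2/(-1))² - 1/31)² = ((-2*(-1))² - 1/31)² = (2² - 1/31)² = (4 - 1/31)² = (123/31)² = 15129/961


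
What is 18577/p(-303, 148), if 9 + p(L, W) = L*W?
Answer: -18577/44853 ≈ -0.41418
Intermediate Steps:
p(L, W) = -9 + L*W
18577/p(-303, 148) = 18577/(-9 - 303*148) = 18577/(-9 - 44844) = 18577/(-44853) = 18577*(-1/44853) = -18577/44853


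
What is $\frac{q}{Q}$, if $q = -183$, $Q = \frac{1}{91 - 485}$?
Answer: $72102$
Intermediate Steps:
$Q = - \frac{1}{394}$ ($Q = \frac{1}{-394} = - \frac{1}{394} \approx -0.0025381$)
$\frac{q}{Q} = - \frac{183}{- \frac{1}{394}} = \left(-183\right) \left(-394\right) = 72102$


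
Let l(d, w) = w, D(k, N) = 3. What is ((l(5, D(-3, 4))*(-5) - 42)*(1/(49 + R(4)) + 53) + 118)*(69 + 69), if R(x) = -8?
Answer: -16433040/41 ≈ -4.0081e+5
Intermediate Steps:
((l(5, D(-3, 4))*(-5) - 42)*(1/(49 + R(4)) + 53) + 118)*(69 + 69) = ((3*(-5) - 42)*(1/(49 - 8) + 53) + 118)*(69 + 69) = ((-15 - 42)*(1/41 + 53) + 118)*138 = (-57*(1/41 + 53) + 118)*138 = (-57*2174/41 + 118)*138 = (-123918/41 + 118)*138 = -119080/41*138 = -16433040/41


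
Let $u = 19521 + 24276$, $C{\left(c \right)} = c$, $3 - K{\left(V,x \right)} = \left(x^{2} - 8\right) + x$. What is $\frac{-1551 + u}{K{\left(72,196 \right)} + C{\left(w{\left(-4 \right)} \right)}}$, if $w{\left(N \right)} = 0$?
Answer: $- \frac{4694}{4289} \approx -1.0944$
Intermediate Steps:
$K{\left(V,x \right)} = 11 - x - x^{2}$ ($K{\left(V,x \right)} = 3 - \left(\left(x^{2} - 8\right) + x\right) = 3 - \left(\left(-8 + x^{2}\right) + x\right) = 3 - \left(-8 + x + x^{2}\right) = 11 - x - x^{2}$)
$u = 43797$
$\frac{-1551 + u}{K{\left(72,196 \right)} + C{\left(w{\left(-4 \right)} \right)}} = \frac{-1551 + 43797}{\left(11 - 196 - 196^{2}\right) + 0} = \frac{42246}{\left(11 - 196 - 38416\right) + 0} = \frac{42246}{-38601 + 0} = \frac{42246}{-38601} = 42246 \left(- \frac{1}{38601}\right) = - \frac{4694}{4289}$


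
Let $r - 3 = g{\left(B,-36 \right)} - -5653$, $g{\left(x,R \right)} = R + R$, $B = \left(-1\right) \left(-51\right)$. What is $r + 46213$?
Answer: $51797$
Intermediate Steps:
$B = 51$
$g{\left(x,R \right)} = 2 R$
$r = 5584$ ($r = 3 + \left(2 \left(-36\right) - -5653\right) = 3 + \left(-72 + 5653\right) = 3 + 5581 = 5584$)
$r + 46213 = 5584 + 46213 = 51797$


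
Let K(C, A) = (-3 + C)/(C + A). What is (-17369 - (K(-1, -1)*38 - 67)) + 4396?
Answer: -12982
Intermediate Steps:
K(C, A) = (-3 + C)/(A + C)
(-17369 - (K(-1, -1)*38 - 67)) + 4396 = (-17369 - (((-3 - 1)/(-1 - 1))*38 - 67)) + 4396 = (-17369 - ((-4/(-2))*38 - 67)) + 4396 = (-17369 - (-1/2*(-4)*38 - 67)) + 4396 = (-17369 - (2*38 - 67)) + 4396 = (-17369 - (76 - 67)) + 4396 = (-17369 - 1*9) + 4396 = (-17369 - 9) + 4396 = -17378 + 4396 = -12982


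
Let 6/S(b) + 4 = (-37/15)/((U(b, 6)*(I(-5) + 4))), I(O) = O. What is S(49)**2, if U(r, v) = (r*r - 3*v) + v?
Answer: 46229300100/20535749809 ≈ 2.2512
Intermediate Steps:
U(r, v) = r**2 - 2*v (U(r, v) = (r**2 - 3*v) + v = r**2 - 2*v)
S(b) = 6/(-4 - 37/(15*(12 - b**2))) (S(b) = 6/(-4 + (-37/15)/(((b**2 - 2*6)*(-5 + 4)))) = 6/(-4 + (-37*1/15)/(((b**2 - 12)*(-1)))) = 6/(-4 - 37*(-1/(-12 + b**2))/15) = 6/(-4 - 37/(15*(12 - b**2))))
S(49)**2 = (90*(12 - 1*49**2)/(-757 + 60*49**2))**2 = (90*(12 - 1*2401)/(-757 + 60*2401))**2 = (90*(12 - 2401)/(-757 + 144060))**2 = (90*(-2389)/143303)**2 = (90*(1/143303)*(-2389))**2 = (-215010/143303)**2 = 46229300100/20535749809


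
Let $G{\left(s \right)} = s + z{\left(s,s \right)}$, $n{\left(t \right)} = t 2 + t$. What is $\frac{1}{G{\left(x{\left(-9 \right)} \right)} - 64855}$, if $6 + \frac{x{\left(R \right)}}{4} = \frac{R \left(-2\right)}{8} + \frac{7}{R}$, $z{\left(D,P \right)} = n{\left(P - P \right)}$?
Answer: $- \frac{9}{583858} \approx -1.5415 \cdot 10^{-5}$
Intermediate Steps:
$n{\left(t \right)} = 3 t$ ($n{\left(t \right)} = 2 t + t = 3 t$)
$z{\left(D,P \right)} = 0$ ($z{\left(D,P \right)} = 3 \left(P - P\right) = 3 \cdot 0 = 0$)
$x{\left(R \right)} = -24 - R + \frac{28}{R}$ ($x{\left(R \right)} = -24 + 4 \left(\frac{R \left(-2\right)}{8} + \frac{7}{R}\right) = -24 + 4 \left(- 2 R \frac{1}{8} + \frac{7}{R}\right) = -24 + 4 \left(- \frac{R}{4} + \frac{7}{R}\right) = -24 + 4 \left(\frac{7}{R} - \frac{R}{4}\right) = -24 - \left(R - \frac{28}{R}\right) = -24 - R + \frac{28}{R}$)
$G{\left(s \right)} = s$ ($G{\left(s \right)} = s + 0 = s$)
$\frac{1}{G{\left(x{\left(-9 \right)} \right)} - 64855} = \frac{1}{\left(-24 - -9 + \frac{28}{-9}\right) - 64855} = \frac{1}{\left(-24 + 9 + 28 \left(- \frac{1}{9}\right)\right) - 64855} = \frac{1}{\left(-24 + 9 - \frac{28}{9}\right) - 64855} = \frac{1}{- \frac{163}{9} - 64855} = \frac{1}{- \frac{583858}{9}} = - \frac{9}{583858}$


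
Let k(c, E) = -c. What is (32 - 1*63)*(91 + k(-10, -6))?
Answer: -3131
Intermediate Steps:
(32 - 1*63)*(91 + k(-10, -6)) = (32 - 1*63)*(91 - 1*(-10)) = (32 - 63)*(91 + 10) = -31*101 = -3131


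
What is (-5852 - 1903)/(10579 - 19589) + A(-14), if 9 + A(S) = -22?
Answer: -54311/1802 ≈ -30.139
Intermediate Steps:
A(S) = -31 (A(S) = -9 - 22 = -31)
(-5852 - 1903)/(10579 - 19589) + A(-14) = (-5852 - 1903)/(10579 - 19589) - 31 = -7755/(-9010) - 31 = -7755*(-1/9010) - 31 = 1551/1802 - 31 = -54311/1802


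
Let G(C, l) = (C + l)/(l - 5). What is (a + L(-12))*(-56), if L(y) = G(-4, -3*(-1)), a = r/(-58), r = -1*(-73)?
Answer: 1232/29 ≈ 42.483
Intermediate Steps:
r = 73
G(C, l) = (C + l)/(-5 + l)
a = -73/58 (a = 73/(-58) = 73*(-1/58) = -73/58 ≈ -1.2586)
L(y) = 1/2 (L(y) = (-4 - 3*(-1))/(-5 - 3*(-1)) = (-4 + 3)/(-5 + 3) = -1/(-2) = -1/2*(-1) = 1/2)
(a + L(-12))*(-56) = (-73/58 + 1/2)*(-56) = -22/29*(-56) = 1232/29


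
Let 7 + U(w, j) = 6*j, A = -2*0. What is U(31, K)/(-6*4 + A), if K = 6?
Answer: -29/24 ≈ -1.2083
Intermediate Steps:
A = 0
U(w, j) = -7 + 6*j
U(31, K)/(-6*4 + A) = (-7 + 6*6)/(-6*4 + 0) = (-7 + 36)/(-24 + 0) = 29/(-24) = 29*(-1/24) = -29/24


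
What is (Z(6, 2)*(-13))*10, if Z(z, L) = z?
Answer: -780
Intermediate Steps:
(Z(6, 2)*(-13))*10 = (6*(-13))*10 = -78*10 = -780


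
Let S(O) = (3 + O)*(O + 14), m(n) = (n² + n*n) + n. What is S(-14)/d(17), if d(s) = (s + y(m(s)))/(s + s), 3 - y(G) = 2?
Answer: 0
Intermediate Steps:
m(n) = n + 2*n² (m(n) = (n² + n²) + n = 2*n² + n = n + 2*n²)
y(G) = 1 (y(G) = 3 - 1*2 = 3 - 2 = 1)
S(O) = (3 + O)*(14 + O)
d(s) = (1 + s)/(2*s) (d(s) = (s + 1)/(s + s) = (1 + s)/((2*s)) = (1 + s)*(1/(2*s)) = (1 + s)/(2*s))
S(-14)/d(17) = (42 + (-14)² + 17*(-14))/(((½)*(1 + 17)/17)) = (42 + 196 - 238)/(((½)*(1/17)*18)) = 0/(9/17) = 0*(17/9) = 0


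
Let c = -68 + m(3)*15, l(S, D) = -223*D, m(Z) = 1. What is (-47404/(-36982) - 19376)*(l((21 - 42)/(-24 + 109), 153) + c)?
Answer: 12242389437208/18491 ≈ 6.6207e+8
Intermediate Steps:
c = -53 (c = -68 + 1*15 = -68 + 15 = -53)
(-47404/(-36982) - 19376)*(l((21 - 42)/(-24 + 109), 153) + c) = (-47404/(-36982) - 19376)*(-223*153 - 53) = (-47404*(-1/36982) - 19376)*(-34119 - 53) = (23702/18491 - 19376)*(-34172) = -358257914/18491*(-34172) = 12242389437208/18491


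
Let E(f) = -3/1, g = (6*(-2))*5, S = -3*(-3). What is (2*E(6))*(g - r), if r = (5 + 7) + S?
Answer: 486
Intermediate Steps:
S = 9
g = -60 (g = -12*5 = -60)
r = 21 (r = (5 + 7) + 9 = 12 + 9 = 21)
E(f) = -3 (E(f) = -3*1 = -3)
(2*E(6))*(g - r) = (2*(-3))*(-60 - 1*21) = -6*(-60 - 21) = -6*(-81) = 486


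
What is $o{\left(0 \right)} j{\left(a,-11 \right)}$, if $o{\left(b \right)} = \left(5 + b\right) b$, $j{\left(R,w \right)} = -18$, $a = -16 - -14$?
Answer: $0$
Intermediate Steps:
$a = -2$ ($a = -16 + 14 = -2$)
$o{\left(b \right)} = b \left(5 + b\right)$
$o{\left(0 \right)} j{\left(a,-11 \right)} = 0 \left(5 + 0\right) \left(-18\right) = 0 \cdot 5 \left(-18\right) = 0 \left(-18\right) = 0$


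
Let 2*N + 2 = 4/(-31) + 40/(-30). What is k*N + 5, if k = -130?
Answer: 21395/93 ≈ 230.05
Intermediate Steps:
N = -161/93 (N = -1 + (4/(-31) + 40/(-30))/2 = -1 + (4*(-1/31) + 40*(-1/30))/2 = -1 + (-4/31 - 4/3)/2 = -1 + (½)*(-136/93) = -1 - 68/93 = -161/93 ≈ -1.7312)
k*N + 5 = -130*(-161/93) + 5 = 20930/93 + 5 = 21395/93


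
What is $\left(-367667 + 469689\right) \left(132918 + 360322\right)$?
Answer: $50321331280$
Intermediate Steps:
$\left(-367667 + 469689\right) \left(132918 + 360322\right) = 102022 \cdot 493240 = 50321331280$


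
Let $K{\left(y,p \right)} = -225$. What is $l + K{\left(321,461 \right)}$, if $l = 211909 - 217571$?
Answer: $-5887$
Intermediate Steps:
$l = -5662$ ($l = 211909 - 217571 = -5662$)
$l + K{\left(321,461 \right)} = -5662 - 225 = -5887$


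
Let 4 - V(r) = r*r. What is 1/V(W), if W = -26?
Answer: -1/672 ≈ -0.0014881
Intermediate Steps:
V(r) = 4 - r² (V(r) = 4 - r*r = 4 - r²)
1/V(W) = 1/(4 - 1*(-26)²) = 1/(4 - 1*676) = 1/(4 - 676) = 1/(-672) = -1/672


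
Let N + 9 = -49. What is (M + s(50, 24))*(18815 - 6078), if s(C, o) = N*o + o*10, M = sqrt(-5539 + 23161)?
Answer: -14673024 + 38211*sqrt(1958) ≈ -1.2982e+7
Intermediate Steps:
N = -58 (N = -9 - 49 = -58)
M = 3*sqrt(1958) (M = sqrt(17622) = 3*sqrt(1958) ≈ 132.75)
s(C, o) = -48*o (s(C, o) = -58*o + o*10 = -58*o + 10*o = -48*o)
(M + s(50, 24))*(18815 - 6078) = (3*sqrt(1958) - 48*24)*(18815 - 6078) = (3*sqrt(1958) - 1152)*12737 = (-1152 + 3*sqrt(1958))*12737 = -14673024 + 38211*sqrt(1958)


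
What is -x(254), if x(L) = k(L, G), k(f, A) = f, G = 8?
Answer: -254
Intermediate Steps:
x(L) = L
-x(254) = -1*254 = -254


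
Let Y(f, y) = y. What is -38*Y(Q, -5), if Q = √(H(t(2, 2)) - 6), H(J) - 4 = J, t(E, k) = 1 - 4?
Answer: 190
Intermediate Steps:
t(E, k) = -3
H(J) = 4 + J
Q = I*√5 (Q = √((4 - 3) - 6) = √(1 - 6) = √(-5) = I*√5 ≈ 2.2361*I)
-38*Y(Q, -5) = -38*(-5) = 190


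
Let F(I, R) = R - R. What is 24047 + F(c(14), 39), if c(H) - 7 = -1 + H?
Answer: 24047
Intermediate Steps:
c(H) = 6 + H (c(H) = 7 + (-1 + H) = 6 + H)
F(I, R) = 0
24047 + F(c(14), 39) = 24047 + 0 = 24047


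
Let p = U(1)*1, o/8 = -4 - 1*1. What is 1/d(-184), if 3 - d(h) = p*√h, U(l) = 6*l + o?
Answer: 3/212713 - 68*I*√46/212713 ≈ 1.4104e-5 - 0.0021682*I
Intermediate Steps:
o = -40 (o = 8*(-4 - 1*1) = 8*(-4 - 1) = 8*(-5) = -40)
U(l) = -40 + 6*l (U(l) = 6*l - 40 = -40 + 6*l)
p = -34 (p = (-40 + 6*1)*1 = (-40 + 6)*1 = -34*1 = -34)
d(h) = 3 + 34*√h (d(h) = 3 - (-34)*√h = 3 + 34*√h)
1/d(-184) = 1/(3 + 34*√(-184)) = 1/(3 + 34*(2*I*√46)) = 1/(3 + 68*I*√46)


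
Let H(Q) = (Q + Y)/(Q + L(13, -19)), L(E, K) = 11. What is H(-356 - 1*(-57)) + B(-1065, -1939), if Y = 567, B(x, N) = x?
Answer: -76747/72 ≈ -1065.9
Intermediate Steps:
H(Q) = (567 + Q)/(11 + Q) (H(Q) = (Q + 567)/(Q + 11) = (567 + Q)/(11 + Q))
H(-356 - 1*(-57)) + B(-1065, -1939) = (567 + (-356 - 1*(-57)))/(11 + (-356 - 1*(-57))) - 1065 = (567 + (-356 + 57))/(11 + (-356 + 57)) - 1065 = (567 - 299)/(11 - 299) - 1065 = 268/(-288) - 1065 = -1/288*268 - 1065 = -67/72 - 1065 = -76747/72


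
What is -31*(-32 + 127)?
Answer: -2945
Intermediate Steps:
-31*(-32 + 127) = -31*95 = -2945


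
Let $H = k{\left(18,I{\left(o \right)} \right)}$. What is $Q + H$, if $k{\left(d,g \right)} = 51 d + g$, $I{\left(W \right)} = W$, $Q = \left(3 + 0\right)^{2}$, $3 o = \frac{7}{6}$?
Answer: $\frac{16693}{18} \approx 927.39$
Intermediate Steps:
$o = \frac{7}{18}$ ($o = \frac{7 \cdot \frac{1}{6}}{3} = \frac{1}{3} \cdot \frac{7}{6} = \frac{7}{18} \approx 0.38889$)
$Q = 9$ ($Q = 3^{2} = 9$)
$k{\left(d,g \right)} = g + 51 d$
$H = \frac{16531}{18}$ ($H = \frac{7}{18} + 51 \cdot 18 = \frac{7}{18} + 918 = \frac{16531}{18} \approx 918.39$)
$Q + H = 9 + \frac{16531}{18} = \frac{16693}{18}$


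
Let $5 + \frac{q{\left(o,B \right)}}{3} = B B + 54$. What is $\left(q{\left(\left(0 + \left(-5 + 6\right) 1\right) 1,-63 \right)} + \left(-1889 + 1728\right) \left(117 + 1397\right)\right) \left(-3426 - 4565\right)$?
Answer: $1851514700$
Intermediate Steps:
$q{\left(o,B \right)} = 147 + 3 B^{2}$ ($q{\left(o,B \right)} = -15 + 3 \left(B B + 54\right) = -15 + 3 \left(B^{2} + 54\right) = -15 + 3 \left(54 + B^{2}\right) = -15 + \left(162 + 3 B^{2}\right) = 147 + 3 B^{2}$)
$\left(q{\left(\left(0 + \left(-5 + 6\right) 1\right) 1,-63 \right)} + \left(-1889 + 1728\right) \left(117 + 1397\right)\right) \left(-3426 - 4565\right) = \left(\left(147 + 3 \left(-63\right)^{2}\right) + \left(-1889 + 1728\right) \left(117 + 1397\right)\right) \left(-3426 - 4565\right) = \left(\left(147 + 3 \cdot 3969\right) - 243754\right) \left(-7991\right) = \left(\left(147 + 11907\right) - 243754\right) \left(-7991\right) = \left(12054 - 243754\right) \left(-7991\right) = \left(-231700\right) \left(-7991\right) = 1851514700$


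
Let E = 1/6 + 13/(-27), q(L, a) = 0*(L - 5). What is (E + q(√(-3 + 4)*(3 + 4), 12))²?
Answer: 289/2916 ≈ 0.099108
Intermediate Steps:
q(L, a) = 0 (q(L, a) = 0*(-5 + L) = 0)
E = -17/54 (E = 1*(⅙) + 13*(-1/27) = ⅙ - 13/27 = -17/54 ≈ -0.31481)
(E + q(√(-3 + 4)*(3 + 4), 12))² = (-17/54 + 0)² = (-17/54)² = 289/2916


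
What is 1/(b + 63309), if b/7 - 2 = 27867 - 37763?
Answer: -1/5949 ≈ -0.00016810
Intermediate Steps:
b = -69258 (b = 14 + 7*(27867 - 37763) = 14 + 7*(-9896) = 14 - 69272 = -69258)
1/(b + 63309) = 1/(-69258 + 63309) = 1/(-5949) = -1/5949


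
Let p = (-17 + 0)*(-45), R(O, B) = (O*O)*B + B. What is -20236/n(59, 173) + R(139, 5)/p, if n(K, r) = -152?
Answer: 1508263/5814 ≈ 259.42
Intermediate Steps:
R(O, B) = B + B*O² (R(O, B) = O²*B + B = B*O² + B = B + B*O²)
p = 765 (p = -17*(-45) = 765)
-20236/n(59, 173) + R(139, 5)/p = -20236/(-152) + (5*(1 + 139²))/765 = -20236*(-1/152) + (5*(1 + 19321))*(1/765) = 5059/38 + (5*19322)*(1/765) = 5059/38 + 96610*(1/765) = 5059/38 + 19322/153 = 1508263/5814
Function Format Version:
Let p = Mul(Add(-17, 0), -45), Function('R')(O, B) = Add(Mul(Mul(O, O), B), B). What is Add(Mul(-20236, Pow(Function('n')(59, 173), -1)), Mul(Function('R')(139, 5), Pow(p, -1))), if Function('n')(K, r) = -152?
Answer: Rational(1508263, 5814) ≈ 259.42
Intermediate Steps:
Function('R')(O, B) = Add(B, Mul(B, Pow(O, 2))) (Function('R')(O, B) = Add(Mul(Pow(O, 2), B), B) = Add(Mul(B, Pow(O, 2)), B) = Add(B, Mul(B, Pow(O, 2))))
p = 765 (p = Mul(-17, -45) = 765)
Add(Mul(-20236, Pow(Function('n')(59, 173), -1)), Mul(Function('R')(139, 5), Pow(p, -1))) = Add(Mul(-20236, Pow(-152, -1)), Mul(Mul(5, Add(1, Pow(139, 2))), Pow(765, -1))) = Add(Mul(-20236, Rational(-1, 152)), Mul(Mul(5, Add(1, 19321)), Rational(1, 765))) = Add(Rational(5059, 38), Mul(Mul(5, 19322), Rational(1, 765))) = Add(Rational(5059, 38), Mul(96610, Rational(1, 765))) = Add(Rational(5059, 38), Rational(19322, 153)) = Rational(1508263, 5814)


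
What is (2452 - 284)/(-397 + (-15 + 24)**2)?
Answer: -542/79 ≈ -6.8608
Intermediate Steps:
(2452 - 284)/(-397 + (-15 + 24)**2) = 2168/(-397 + 9**2) = 2168/(-397 + 81) = 2168/(-316) = 2168*(-1/316) = -542/79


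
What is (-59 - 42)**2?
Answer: 10201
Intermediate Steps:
(-59 - 42)**2 = (-101)**2 = 10201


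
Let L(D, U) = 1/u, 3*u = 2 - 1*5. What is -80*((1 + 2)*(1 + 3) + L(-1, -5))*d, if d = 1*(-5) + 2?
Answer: 2640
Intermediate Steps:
d = -3 (d = -5 + 2 = -3)
u = -1 (u = (2 - 1*5)/3 = (2 - 5)/3 = (⅓)*(-3) = -1)
L(D, U) = -1 (L(D, U) = 1/(-1) = -1)
-80*((1 + 2)*(1 + 3) + L(-1, -5))*d = -80*((1 + 2)*(1 + 3) - 1)*(-3) = -80*(3*4 - 1)*(-3) = -80*(12 - 1)*(-3) = -880*(-3) = -80*(-33) = 2640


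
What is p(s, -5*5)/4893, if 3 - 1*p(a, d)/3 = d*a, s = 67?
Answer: 1678/1631 ≈ 1.0288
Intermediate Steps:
p(a, d) = 9 - 3*a*d (p(a, d) = 9 - 3*d*a = 9 - 3*a*d)
p(s, -5*5)/4893 = (9 - 3*67*(-5*5))/4893 = (9 - 3*67*(-25))*(1/4893) = (9 + 5025)*(1/4893) = 5034*(1/4893) = 1678/1631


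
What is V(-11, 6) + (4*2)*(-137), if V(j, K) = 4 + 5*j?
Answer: -1147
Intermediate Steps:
V(-11, 6) + (4*2)*(-137) = (4 + 5*(-11)) + (4*2)*(-137) = (4 - 55) + 8*(-137) = -51 - 1096 = -1147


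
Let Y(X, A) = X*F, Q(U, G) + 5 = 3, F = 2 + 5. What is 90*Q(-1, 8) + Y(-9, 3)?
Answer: -243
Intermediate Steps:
F = 7
Q(U, G) = -2 (Q(U, G) = -5 + 3 = -2)
Y(X, A) = 7*X (Y(X, A) = X*7 = 7*X)
90*Q(-1, 8) + Y(-9, 3) = 90*(-2) + 7*(-9) = -180 - 63 = -243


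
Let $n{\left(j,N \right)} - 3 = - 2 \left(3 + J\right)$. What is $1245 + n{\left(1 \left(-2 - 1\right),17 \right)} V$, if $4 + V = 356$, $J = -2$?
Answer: $1597$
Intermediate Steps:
$V = 352$ ($V = -4 + 356 = 352$)
$n{\left(j,N \right)} = 1$ ($n{\left(j,N \right)} = 3 - 2 \left(3 - 2\right) = 3 - 2 = 1$)
$1245 + n{\left(1 \left(-2 - 1\right),17 \right)} V = 1245 + 1 \cdot 352 = 1245 + 352 = 1597$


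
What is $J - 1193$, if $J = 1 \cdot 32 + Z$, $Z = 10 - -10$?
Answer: $-1141$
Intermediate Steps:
$Z = 20$ ($Z = 10 + 10 = 20$)
$J = 52$ ($J = 1 \cdot 32 + 20 = 32 + 20 = 52$)
$J - 1193 = 52 - 1193 = -1141$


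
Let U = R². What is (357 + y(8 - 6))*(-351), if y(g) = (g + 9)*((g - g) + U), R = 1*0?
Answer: -125307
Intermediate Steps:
R = 0
U = 0 (U = 0² = 0)
y(g) = 0 (y(g) = (g + 9)*((g - g) + 0) = (9 + g)*(0 + 0) = (9 + g)*0 = 0)
(357 + y(8 - 6))*(-351) = (357 + 0)*(-351) = 357*(-351) = -125307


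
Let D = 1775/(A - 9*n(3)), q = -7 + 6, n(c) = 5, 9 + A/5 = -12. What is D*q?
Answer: 71/6 ≈ 11.833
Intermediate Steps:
A = -105 (A = -45 + 5*(-12) = -45 - 60 = -105)
q = -1
D = -71/6 (D = 1775/(-105 - 9*5) = 1775/(-105 - 45) = 1775/(-150) = 1775*(-1/150) = -71/6 ≈ -11.833)
D*q = -71/6*(-1) = 71/6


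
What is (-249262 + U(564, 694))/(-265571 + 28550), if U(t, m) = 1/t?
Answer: 140583767/133679844 ≈ 1.0516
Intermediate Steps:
(-249262 + U(564, 694))/(-265571 + 28550) = (-249262 + 1/564)/(-265571 + 28550) = (-249262 + 1/564)/(-237021) = -140583767/564*(-1/237021) = 140583767/133679844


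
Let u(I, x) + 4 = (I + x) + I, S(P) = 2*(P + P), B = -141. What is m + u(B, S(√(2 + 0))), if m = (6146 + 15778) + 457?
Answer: 22095 + 4*√2 ≈ 22101.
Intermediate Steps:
S(P) = 4*P (S(P) = 2*(2*P) = 4*P)
u(I, x) = -4 + x + 2*I (u(I, x) = -4 + ((I + x) + I) = -4 + (x + 2*I) = -4 + x + 2*I)
m = 22381 (m = 21924 + 457 = 22381)
m + u(B, S(√(2 + 0))) = 22381 + (-4 + 4*√(2 + 0) + 2*(-141)) = 22381 + (-4 + 4*√2 - 282) = 22381 + (-286 + 4*√2) = 22095 + 4*√2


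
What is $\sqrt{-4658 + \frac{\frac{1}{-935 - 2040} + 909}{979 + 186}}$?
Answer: $\frac{2 i \sqrt{559438718881315}}{693175} \approx 68.244 i$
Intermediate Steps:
$\sqrt{-4658 + \frac{\frac{1}{-935 - 2040} + 909}{979 + 186}} = \sqrt{-4658 + \frac{\frac{1}{-2975} + 909}{1165}} = \sqrt{-4658 + \left(- \frac{1}{2975} + 909\right) \frac{1}{1165}} = \sqrt{-4658 + \frac{2704274}{2975} \cdot \frac{1}{1165}} = \sqrt{-4658 + \frac{2704274}{3465875}} = \sqrt{- \frac{16141341476}{3465875}} = \frac{2 i \sqrt{559438718881315}}{693175}$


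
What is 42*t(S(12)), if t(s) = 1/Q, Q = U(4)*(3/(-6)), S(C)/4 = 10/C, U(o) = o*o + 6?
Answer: -42/11 ≈ -3.8182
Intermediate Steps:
U(o) = 6 + o² (U(o) = o² + 6 = 6 + o²)
S(C) = 40/C (S(C) = 4*(10/C) = 40/C)
Q = -11 (Q = (6 + 4²)*(3/(-6)) = (6 + 16)*(3*(-⅙)) = 22*(-½) = -11)
t(s) = -1/11 (t(s) = 1/(-11) = -1/11)
42*t(S(12)) = 42*(-1/11) = -42/11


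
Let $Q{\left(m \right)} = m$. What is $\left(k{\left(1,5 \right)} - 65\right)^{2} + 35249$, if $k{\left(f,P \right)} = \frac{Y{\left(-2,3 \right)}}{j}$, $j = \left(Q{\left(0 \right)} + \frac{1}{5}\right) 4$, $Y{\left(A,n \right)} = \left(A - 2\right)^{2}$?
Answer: $37274$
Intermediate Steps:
$Y{\left(A,n \right)} = \left(-2 + A\right)^{2}$
$j = \frac{4}{5}$ ($j = \left(0 + \frac{1}{5}\right) 4 = \frac{1}{5} \cdot 4 = \frac{4}{5} \approx 0.8$)
$k{\left(f,P \right)} = 20$ ($k{\left(f,P \right)} = \frac{\left(-2 - 2\right)^{2}}{\frac{4}{5}} = \left(-4\right)^{2} \cdot \frac{5}{4} = 16 \cdot \frac{5}{4} = 20$)
$\left(k{\left(1,5 \right)} - 65\right)^{2} + 35249 = \left(20 - 65\right)^{2} + 35249 = \left(-45\right)^{2} + 35249 = 2025 + 35249 = 37274$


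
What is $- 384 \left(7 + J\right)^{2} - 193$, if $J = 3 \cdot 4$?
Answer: $-138817$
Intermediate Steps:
$J = 12$
$- 384 \left(7 + J\right)^{2} - 193 = - 384 \left(7 + 12\right)^{2} - 193 = - 384 \cdot 19^{2} - 193 = \left(-384\right) 361 - 193 = -138624 - 193 = -138817$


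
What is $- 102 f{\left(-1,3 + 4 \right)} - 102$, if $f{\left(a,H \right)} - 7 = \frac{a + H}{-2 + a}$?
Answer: $-612$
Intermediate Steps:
$f{\left(a,H \right)} = 7 + \frac{H + a}{-2 + a}$ ($f{\left(a,H \right)} = 7 + \frac{a + H}{-2 + a} = 7 + \frac{H + a}{-2 + a}$)
$- 102 f{\left(-1,3 + 4 \right)} - 102 = - 102 \frac{-14 + \left(3 + 4\right) + 8 \left(-1\right)}{-2 - 1} - 102 = - 102 \frac{-14 + 7 - 8}{-3} - 102 = - 102 \left(\left(- \frac{1}{3}\right) \left(-15\right)\right) - 102 = \left(-102\right) 5 - 102 = -510 - 102 = -612$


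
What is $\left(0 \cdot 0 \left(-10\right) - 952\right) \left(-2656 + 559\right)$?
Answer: $1996344$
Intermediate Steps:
$\left(0 \cdot 0 \left(-10\right) - 952\right) \left(-2656 + 559\right) = \left(0 \left(-10\right) - 952\right) \left(-2097\right) = \left(0 - 952\right) \left(-2097\right) = \left(-952\right) \left(-2097\right) = 1996344$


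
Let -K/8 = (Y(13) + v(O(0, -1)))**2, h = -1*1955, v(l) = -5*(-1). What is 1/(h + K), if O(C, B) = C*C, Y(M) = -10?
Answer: -1/2155 ≈ -0.00046404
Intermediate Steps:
O(C, B) = C**2
v(l) = 5
h = -1955
K = -200 (K = -8*(-10 + 5)**2 = -8*(-5)**2 = -8*25 = -200)
1/(h + K) = 1/(-1955 - 200) = 1/(-2155) = -1/2155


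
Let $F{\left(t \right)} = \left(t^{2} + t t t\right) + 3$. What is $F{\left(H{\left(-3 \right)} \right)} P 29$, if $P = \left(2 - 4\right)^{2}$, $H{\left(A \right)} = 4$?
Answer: $9628$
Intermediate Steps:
$F{\left(t \right)} = 3 + t^{2} + t^{3}$ ($F{\left(t \right)} = \left(t^{2} + t^{2} t\right) + 3 = \left(t^{2} + t^{3}\right) + 3 = 3 + t^{2} + t^{3}$)
$P = 4$ ($P = \left(-2\right)^{2} = 4$)
$F{\left(H{\left(-3 \right)} \right)} P 29 = \left(3 + 4^{2} + 4^{3}\right) 4 \cdot 29 = \left(3 + 16 + 64\right) 4 \cdot 29 = 83 \cdot 4 \cdot 29 = 332 \cdot 29 = 9628$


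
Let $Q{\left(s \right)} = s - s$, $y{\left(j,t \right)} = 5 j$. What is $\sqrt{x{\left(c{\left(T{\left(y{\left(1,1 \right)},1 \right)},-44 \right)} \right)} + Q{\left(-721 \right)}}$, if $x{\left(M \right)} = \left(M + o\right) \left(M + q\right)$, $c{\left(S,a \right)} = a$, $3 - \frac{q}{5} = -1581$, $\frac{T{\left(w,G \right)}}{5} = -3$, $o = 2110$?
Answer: $2 \sqrt{4067954} \approx 4033.8$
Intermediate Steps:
$T{\left(w,G \right)} = -15$ ($T{\left(w,G \right)} = 5 \left(-3\right) = -15$)
$q = 7920$ ($q = 15 - -7905 = 15 + 7905 = 7920$)
$x{\left(M \right)} = \left(2110 + M\right) \left(7920 + M\right)$ ($x{\left(M \right)} = \left(M + 2110\right) \left(M + 7920\right) = \left(2110 + M\right) \left(7920 + M\right)$)
$Q{\left(s \right)} = 0$
$\sqrt{x{\left(c{\left(T{\left(y{\left(1,1 \right)},1 \right)},-44 \right)} \right)} + Q{\left(-721 \right)}} = \sqrt{\left(16711200 + \left(-44\right)^{2} + 10030 \left(-44\right)\right) + 0} = \sqrt{\left(16711200 + 1936 - 441320\right) + 0} = \sqrt{16271816 + 0} = \sqrt{16271816} = 2 \sqrt{4067954}$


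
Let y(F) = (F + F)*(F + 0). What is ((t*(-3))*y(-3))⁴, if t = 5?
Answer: 5314410000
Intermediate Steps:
y(F) = 2*F² (y(F) = (2*F)*F = 2*F²)
((t*(-3))*y(-3))⁴ = ((5*(-3))*(2*(-3)²))⁴ = (-30*9)⁴ = (-15*18)⁴ = (-270)⁴ = 5314410000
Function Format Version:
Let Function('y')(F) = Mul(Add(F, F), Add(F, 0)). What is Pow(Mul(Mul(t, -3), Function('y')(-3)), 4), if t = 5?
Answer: 5314410000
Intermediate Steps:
Function('y')(F) = Mul(2, Pow(F, 2)) (Function('y')(F) = Mul(Mul(2, F), F) = Mul(2, Pow(F, 2)))
Pow(Mul(Mul(t, -3), Function('y')(-3)), 4) = Pow(Mul(Mul(5, -3), Mul(2, Pow(-3, 2))), 4) = Pow(Mul(-15, Mul(2, 9)), 4) = Pow(Mul(-15, 18), 4) = Pow(-270, 4) = 5314410000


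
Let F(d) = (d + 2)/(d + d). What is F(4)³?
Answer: 27/64 ≈ 0.42188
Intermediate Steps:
F(d) = (2 + d)/(2*d) (F(d) = (2 + d)/((2*d)) = (2 + d)*(1/(2*d)) = (2 + d)/(2*d))
F(4)³ = ((½)*(2 + 4)/4)³ = ((½)*(¼)*6)³ = (¾)³ = 27/64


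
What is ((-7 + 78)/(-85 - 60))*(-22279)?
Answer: 1581809/145 ≈ 10909.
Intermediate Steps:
((-7 + 78)/(-85 - 60))*(-22279) = (71/(-145))*(-22279) = (71*(-1/145))*(-22279) = -71/145*(-22279) = 1581809/145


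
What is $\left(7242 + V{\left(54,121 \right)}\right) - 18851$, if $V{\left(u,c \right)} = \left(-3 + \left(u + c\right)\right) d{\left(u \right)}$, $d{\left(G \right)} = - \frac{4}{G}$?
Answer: $- \frac{313787}{27} \approx -11622.0$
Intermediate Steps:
$V{\left(u,c \right)} = - \frac{4 \left(-3 + c + u\right)}{u}$ ($V{\left(u,c \right)} = \left(-3 + \left(u + c\right)\right) \left(- \frac{4}{u}\right) = \left(-3 + \left(c + u\right)\right) \left(- \frac{4}{u}\right) = \left(-3 + c + u\right) \left(- \frac{4}{u}\right) = - \frac{4 \left(-3 + c + u\right)}{u}$)
$\left(7242 + V{\left(54,121 \right)}\right) - 18851 = \left(7242 + \frac{4 \left(3 - 121 - 54\right)}{54}\right) - 18851 = \left(7242 + 4 \cdot \frac{1}{54} \left(3 - 121 - 54\right)\right) - 18851 = \left(7242 + 4 \cdot \frac{1}{54} \left(-172\right)\right) - 18851 = \left(7242 - \frac{344}{27}\right) - 18851 = \frac{195190}{27} - 18851 = - \frac{313787}{27}$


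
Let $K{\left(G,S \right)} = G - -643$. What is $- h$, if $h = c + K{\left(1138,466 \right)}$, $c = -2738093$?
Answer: $2736312$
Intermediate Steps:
$K{\left(G,S \right)} = 643 + G$ ($K{\left(G,S \right)} = G + 643 = 643 + G$)
$h = -2736312$ ($h = -2738093 + \left(643 + 1138\right) = -2738093 + 1781 = -2736312$)
$- h = \left(-1\right) \left(-2736312\right) = 2736312$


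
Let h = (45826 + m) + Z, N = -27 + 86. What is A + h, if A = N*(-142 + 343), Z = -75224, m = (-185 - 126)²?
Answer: 79182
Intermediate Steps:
N = 59
m = 96721 (m = (-311)² = 96721)
A = 11859 (A = 59*(-142 + 343) = 59*201 = 11859)
h = 67323 (h = (45826 + 96721) - 75224 = 142547 - 75224 = 67323)
A + h = 11859 + 67323 = 79182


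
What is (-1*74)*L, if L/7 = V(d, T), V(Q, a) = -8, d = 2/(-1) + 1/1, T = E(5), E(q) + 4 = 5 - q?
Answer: 4144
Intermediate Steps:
E(q) = 1 - q (E(q) = -4 + (5 - q) = 1 - q)
T = -4 (T = 1 - 1*5 = 1 - 5 = -4)
d = -1 (d = 2*(-1) + 1*1 = -2 + 1 = -1)
L = -56 (L = 7*(-8) = -56)
(-1*74)*L = -1*74*(-56) = -74*(-56) = 4144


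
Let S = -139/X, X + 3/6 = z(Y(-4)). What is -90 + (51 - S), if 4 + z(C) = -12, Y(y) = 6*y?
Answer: -1565/33 ≈ -47.424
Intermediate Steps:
z(C) = -16 (z(C) = -4 - 12 = -16)
X = -33/2 (X = -1/2 - 16 = -33/2 ≈ -16.500)
S = 278/33 (S = -139/(-33/2) = -139*(-2/33) = 278/33 ≈ 8.4242)
-90 + (51 - S) = -90 + (51 - 1*278/33) = -90 + (51 - 278/33) = -90 + 1405/33 = -1565/33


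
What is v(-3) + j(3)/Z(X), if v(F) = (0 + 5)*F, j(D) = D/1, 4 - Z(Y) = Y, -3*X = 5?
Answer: -246/17 ≈ -14.471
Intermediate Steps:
X = -5/3 (X = -1/3*5 = -5/3 ≈ -1.6667)
Z(Y) = 4 - Y
j(D) = D (j(D) = D*1 = D)
v(F) = 5*F
v(-3) + j(3)/Z(X) = 5*(-3) + 3/(4 - 1*(-5/3)) = -15 + 3/(4 + 5/3) = -15 + 3/(17/3) = -15 + 3*(3/17) = -15 + 9/17 = -246/17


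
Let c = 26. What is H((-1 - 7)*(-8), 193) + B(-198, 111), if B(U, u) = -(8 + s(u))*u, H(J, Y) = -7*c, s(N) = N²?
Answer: -1368701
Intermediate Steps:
H(J, Y) = -182 (H(J, Y) = -7*26 = -182)
B(U, u) = -u*(8 + u²) (B(U, u) = -(8 + u²)*u = -u*(8 + u²))
H((-1 - 7)*(-8), 193) + B(-198, 111) = -182 - 1*111*(8 + 111²) = -182 - 1*111*(8 + 12321) = -182 - 1*111*12329 = -182 - 1368519 = -1368701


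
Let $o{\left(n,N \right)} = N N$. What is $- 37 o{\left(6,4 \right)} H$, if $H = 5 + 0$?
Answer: $-2960$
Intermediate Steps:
$o{\left(n,N \right)} = N^{2}$
$H = 5$
$- 37 o{\left(6,4 \right)} H = - 37 \cdot 4^{2} \cdot 5 = \left(-37\right) 16 \cdot 5 = \left(-592\right) 5 = -2960$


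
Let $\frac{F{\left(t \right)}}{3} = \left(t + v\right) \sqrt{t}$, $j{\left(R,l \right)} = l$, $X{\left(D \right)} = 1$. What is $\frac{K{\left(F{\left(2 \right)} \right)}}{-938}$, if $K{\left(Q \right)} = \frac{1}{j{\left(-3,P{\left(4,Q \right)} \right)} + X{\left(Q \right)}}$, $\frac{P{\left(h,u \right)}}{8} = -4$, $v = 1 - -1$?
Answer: $\frac{1}{29078} \approx 3.439 \cdot 10^{-5}$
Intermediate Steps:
$v = 2$ ($v = 1 + 1 = 2$)
$P{\left(h,u \right)} = -32$ ($P{\left(h,u \right)} = 8 \left(-4\right) = -32$)
$F{\left(t \right)} = 3 \sqrt{t} \left(2 + t\right)$ ($F{\left(t \right)} = 3 \left(t + 2\right) \sqrt{t} = 3 \left(2 + t\right) \sqrt{t} = 3 \sqrt{t} \left(2 + t\right)$)
$K{\left(Q \right)} = - \frac{1}{31}$ ($K{\left(Q \right)} = \frac{1}{-32 + 1} = \frac{1}{-31} = - \frac{1}{31}$)
$\frac{K{\left(F{\left(2 \right)} \right)}}{-938} = - \frac{1}{31 \left(-938\right)} = \left(- \frac{1}{31}\right) \left(- \frac{1}{938}\right) = \frac{1}{29078}$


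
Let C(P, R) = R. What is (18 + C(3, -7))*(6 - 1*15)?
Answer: -99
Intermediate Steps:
(18 + C(3, -7))*(6 - 1*15) = (18 - 7)*(6 - 1*15) = 11*(6 - 15) = 11*(-9) = -99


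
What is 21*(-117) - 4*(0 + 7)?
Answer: -2485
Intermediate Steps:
21*(-117) - 4*(0 + 7) = -2457 - 4*7 = -2457 - 28 = -2485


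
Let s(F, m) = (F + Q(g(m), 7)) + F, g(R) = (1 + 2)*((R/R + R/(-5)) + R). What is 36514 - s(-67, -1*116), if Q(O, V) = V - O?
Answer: 181828/5 ≈ 36366.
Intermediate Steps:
g(R) = 3 + 12*R/5 (g(R) = 3*((1 + R*(-1/5)) + R) = 3*((1 - R/5) + R) = 3*(1 + 4*R/5) = 3 + 12*R/5)
s(F, m) = 4 + 2*F - 12*m/5 (s(F, m) = (F + (7 - (3 + 12*m/5))) + F = (F + (7 + (-3 - 12*m/5))) + F = (F + (4 - 12*m/5)) + F = (4 + F - 12*m/5) + F = 4 + 2*F - 12*m/5)
36514 - s(-67, -1*116) = 36514 - (4 + 2*(-67) - (-12)*116/5) = 36514 - (4 - 134 - 12/5*(-116)) = 36514 - (4 - 134 + 1392/5) = 36514 - 1*742/5 = 36514 - 742/5 = 181828/5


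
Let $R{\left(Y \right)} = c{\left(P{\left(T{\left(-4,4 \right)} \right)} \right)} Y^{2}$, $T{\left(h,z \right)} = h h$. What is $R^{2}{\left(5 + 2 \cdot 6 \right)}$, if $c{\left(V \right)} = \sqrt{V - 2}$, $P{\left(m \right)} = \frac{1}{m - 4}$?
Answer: $- \frac{1920983}{12} \approx -1.6008 \cdot 10^{5}$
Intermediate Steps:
$T{\left(h,z \right)} = h^{2}$
$P{\left(m \right)} = \frac{1}{-4 + m}$
$c{\left(V \right)} = \sqrt{-2 + V}$
$R{\left(Y \right)} = \frac{i \sqrt{69} Y^{2}}{6}$ ($R{\left(Y \right)} = \sqrt{-2 + \frac{1}{-4 + \left(-4\right)^{2}}} Y^{2} = \sqrt{-2 + \frac{1}{-4 + 16}} Y^{2} = \sqrt{-2 + \frac{1}{12}} Y^{2} = \sqrt{- \frac{23}{12}} Y^{2} = \frac{i \sqrt{69}}{6} Y^{2} = \frac{i \sqrt{69} Y^{2}}{6}$)
$R^{2}{\left(5 + 2 \cdot 6 \right)} = \left(\frac{i \sqrt{69} \left(5 + 2 \cdot 6\right)^{2}}{6}\right)^{2} = \left(\frac{i \sqrt{69} \left(5 + 12\right)^{2}}{6}\right)^{2} = \left(\frac{i \sqrt{69} \cdot 17^{2}}{6}\right)^{2} = \left(\frac{1}{6} i \sqrt{69} \cdot 289\right)^{2} = \left(\frac{289 i \sqrt{69}}{6}\right)^{2} = - \frac{1920983}{12}$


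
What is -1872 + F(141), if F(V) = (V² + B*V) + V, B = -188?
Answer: -8358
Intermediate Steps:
F(V) = V² - 187*V (F(V) = (V² - 188*V) + V = V² - 187*V)
-1872 + F(141) = -1872 + 141*(-187 + 141) = -1872 + 141*(-46) = -1872 - 6486 = -8358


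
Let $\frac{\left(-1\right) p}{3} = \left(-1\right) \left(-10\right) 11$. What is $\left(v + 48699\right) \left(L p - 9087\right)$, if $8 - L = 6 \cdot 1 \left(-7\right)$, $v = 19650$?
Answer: $-1748845863$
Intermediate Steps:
$L = 50$ ($L = 8 - 6 \cdot 1 \left(-7\right) = 8 - 6 \left(-7\right) = 8 - -42 = 8 + 42 = 50$)
$p = -330$ ($p = - 3 \left(-1\right) \left(-10\right) 11 = - 3 \cdot 10 \cdot 11 = \left(-3\right) 110 = -330$)
$\left(v + 48699\right) \left(L p - 9087\right) = \left(19650 + 48699\right) \left(50 \left(-330\right) - 9087\right) = 68349 \left(-16500 - 9087\right) = 68349 \left(-25587\right) = -1748845863$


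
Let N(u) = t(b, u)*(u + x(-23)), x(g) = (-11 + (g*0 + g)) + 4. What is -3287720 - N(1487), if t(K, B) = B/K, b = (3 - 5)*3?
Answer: -17559761/6 ≈ -2.9266e+6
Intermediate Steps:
b = -6 (b = -2*3 = -6)
x(g) = -7 + g (x(g) = (-11 + (0 + g)) + 4 = (-11 + g) + 4 = -7 + g)
N(u) = -u*(-30 + u)/6 (N(u) = (u/(-6))*(u + (-7 - 23)) = (u*(-⅙))*(u - 30) = (-u/6)*(-30 + u) = -u*(-30 + u)/6)
-3287720 - N(1487) = -3287720 - 1487*(30 - 1*1487)/6 = -3287720 - 1487*(30 - 1487)/6 = -3287720 - 1487*(-1457)/6 = -3287720 - 1*(-2166559/6) = -3287720 + 2166559/6 = -17559761/6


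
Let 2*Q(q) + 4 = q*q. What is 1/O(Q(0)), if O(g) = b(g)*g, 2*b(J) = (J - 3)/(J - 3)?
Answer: -1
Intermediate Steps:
b(J) = ½ (b(J) = ((J - 3)/(J - 3))/2 = ((-3 + J)/(-3 + J))/2 = (½)*1 = ½)
Q(q) = -2 + q²/2 (Q(q) = -2 + (q*q)/2 = -2 + q²/2)
O(g) = g/2
1/O(Q(0)) = 1/((-2 + (½)*0²)/2) = 1/((-2 + (½)*0)/2) = 1/((-2 + 0)/2) = 1/((½)*(-2)) = 1/(-1) = -1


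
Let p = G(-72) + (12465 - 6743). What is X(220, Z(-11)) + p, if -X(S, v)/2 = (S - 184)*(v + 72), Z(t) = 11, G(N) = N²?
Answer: 4930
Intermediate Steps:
X(S, v) = -2*(-184 + S)*(72 + v) (X(S, v) = -2*(S - 184)*(v + 72) = -2*(-184 + S)*(72 + v))
p = 10906 (p = (-72)² + (12465 - 6743) = 5184 + 5722 = 10906)
X(220, Z(-11)) + p = (26496 - 144*220 + 368*11 - 2*220*11) + 10906 = (26496 - 31680 + 4048 - 4840) + 10906 = -5976 + 10906 = 4930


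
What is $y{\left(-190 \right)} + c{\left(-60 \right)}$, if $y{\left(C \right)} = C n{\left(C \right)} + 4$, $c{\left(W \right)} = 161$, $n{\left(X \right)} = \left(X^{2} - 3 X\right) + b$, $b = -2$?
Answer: $-6966755$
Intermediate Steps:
$n{\left(X \right)} = -2 + X^{2} - 3 X$ ($n{\left(X \right)} = \left(X^{2} - 3 X\right) - 2 = -2 + X^{2} - 3 X$)
$y{\left(C \right)} = 4 + C \left(-2 + C^{2} - 3 C\right)$ ($y{\left(C \right)} = C \left(-2 + C^{2} - 3 C\right) + 4 = 4 + C \left(-2 + C^{2} - 3 C\right)$)
$y{\left(-190 \right)} + c{\left(-60 \right)} = \left(4 - - 190 \left(2 - \left(-190\right)^{2} + 3 \left(-190\right)\right)\right) + 161 = \left(4 - - 190 \left(2 - 36100 - 570\right)\right) + 161 = \left(4 - \left(-190\right) \left(-36668\right)\right) + 161 = \left(4 - 6966920\right) + 161 = -6966916 + 161 = -6966755$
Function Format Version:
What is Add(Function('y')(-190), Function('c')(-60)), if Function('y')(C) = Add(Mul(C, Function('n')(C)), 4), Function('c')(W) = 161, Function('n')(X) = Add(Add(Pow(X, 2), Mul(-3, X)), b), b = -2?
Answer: -6966755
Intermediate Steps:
Function('n')(X) = Add(-2, Pow(X, 2), Mul(-3, X)) (Function('n')(X) = Add(Add(Pow(X, 2), Mul(-3, X)), -2) = Add(-2, Pow(X, 2), Mul(-3, X)))
Function('y')(C) = Add(4, Mul(C, Add(-2, Pow(C, 2), Mul(-3, C)))) (Function('y')(C) = Add(Mul(C, Add(-2, Pow(C, 2), Mul(-3, C))), 4) = Add(4, Mul(C, Add(-2, Pow(C, 2), Mul(-3, C)))))
Add(Function('y')(-190), Function('c')(-60)) = Add(Add(4, Mul(-1, -190, Add(2, Mul(-1, Pow(-190, 2)), Mul(3, -190)))), 161) = Add(Add(4, Mul(-1, -190, Add(2, Mul(-1, 36100), -570))), 161) = Add(Add(4, Mul(-1, -190, Add(2, -36100, -570))), 161) = Add(Add(4, Mul(-1, -190, -36668)), 161) = Add(Add(4, -6966920), 161) = Add(-6966916, 161) = -6966755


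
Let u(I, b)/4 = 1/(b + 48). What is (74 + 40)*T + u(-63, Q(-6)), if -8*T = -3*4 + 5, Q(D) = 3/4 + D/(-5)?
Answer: 398921/3996 ≈ 99.830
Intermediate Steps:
Q(D) = 3/4 - D/5 (Q(D) = 3*(1/4) + D*(-1/5) = 3/4 - D/5)
u(I, b) = 4/(48 + b) (u(I, b) = 4/(b + 48) = 4/(48 + b))
T = 7/8 (T = -(-3*4 + 5)/8 = -(-12 + 5)/8 = -1/8*(-7) = 7/8 ≈ 0.87500)
(74 + 40)*T + u(-63, Q(-6)) = (74 + 40)*(7/8) + 4/(48 + (3/4 - 1/5*(-6))) = 114*(7/8) + 4/(48 + (3/4 + 6/5)) = 399/4 + 4/(48 + 39/20) = 399/4 + 4/(999/20) = 399/4 + 4*(20/999) = 399/4 + 80/999 = 398921/3996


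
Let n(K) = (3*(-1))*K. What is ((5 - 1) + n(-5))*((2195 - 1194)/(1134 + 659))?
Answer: 1729/163 ≈ 10.607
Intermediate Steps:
n(K) = -3*K
((5 - 1) + n(-5))*((2195 - 1194)/(1134 + 659)) = ((5 - 1) - 3*(-5))*((2195 - 1194)/(1134 + 659)) = (4 + 15)*(1001/1793) = 19*(1001*(1/1793)) = 19*(91/163) = 1729/163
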